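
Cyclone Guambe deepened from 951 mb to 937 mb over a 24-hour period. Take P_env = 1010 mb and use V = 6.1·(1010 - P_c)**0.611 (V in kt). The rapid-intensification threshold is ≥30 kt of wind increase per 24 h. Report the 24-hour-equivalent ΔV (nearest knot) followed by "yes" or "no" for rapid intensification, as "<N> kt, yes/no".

V₁: ΔP = 59, V ≈ 6.1 × 59^0.611 ≈ 73.68 kt.
V₂: ΔP = 73, V ≈ 6.1 × 73^0.611 ≈ 83.91 kt.
ΔV over 24 h = 10.23 kt → 24 h equivalent = 10.23 × 24/24 ≈ 10.23 kt.
10 kt < 30 kt ⇒ not rapid intensification.

10 kt, no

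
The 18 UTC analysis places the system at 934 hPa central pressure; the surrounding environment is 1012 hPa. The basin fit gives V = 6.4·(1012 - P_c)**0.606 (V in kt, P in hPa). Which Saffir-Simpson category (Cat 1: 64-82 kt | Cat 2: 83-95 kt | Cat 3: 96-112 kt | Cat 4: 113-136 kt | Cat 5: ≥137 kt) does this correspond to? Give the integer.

2

ΔP = 1012 − 934 = 78 hPa.
V ≈ 6.4 × 78^0.606 = 6.4 × 14.02 ≈ 90 kt.
90 kt falls in the Category 2 band.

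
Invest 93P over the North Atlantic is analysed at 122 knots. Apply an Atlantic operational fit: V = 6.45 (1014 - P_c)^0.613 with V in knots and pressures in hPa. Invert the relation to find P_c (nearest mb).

893 mb

ΔP = (V / 6.45)^(1/0.613) = (122/6.45)^1.631.
122/6.45 = 18.915; 18.915^1.631 ≈ 121.02 mb.
P_c = 1014 − 121.02 = 892.98 ≈ 893 mb.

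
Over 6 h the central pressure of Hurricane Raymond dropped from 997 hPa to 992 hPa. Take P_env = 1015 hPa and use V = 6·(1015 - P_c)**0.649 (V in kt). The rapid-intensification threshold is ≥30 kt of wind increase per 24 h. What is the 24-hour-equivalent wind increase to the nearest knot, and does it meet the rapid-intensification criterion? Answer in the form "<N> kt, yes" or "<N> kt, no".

V₁: ΔP = 18, V ≈ 6 × 18^0.649 ≈ 39.16 kt.
V₂: ΔP = 23, V ≈ 6 × 23^0.649 ≈ 45.91 kt.
ΔV over 6 h = 6.75 kt → 24 h equivalent = 6.75 × 24/6 ≈ 27.00 kt.
27 kt < 30 kt ⇒ not rapid intensification.

27 kt, no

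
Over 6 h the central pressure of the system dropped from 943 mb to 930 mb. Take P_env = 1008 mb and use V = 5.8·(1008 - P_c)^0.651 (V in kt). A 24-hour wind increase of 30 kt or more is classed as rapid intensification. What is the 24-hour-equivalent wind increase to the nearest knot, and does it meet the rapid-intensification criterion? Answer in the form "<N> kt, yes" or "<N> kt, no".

44 kt, yes

V₁: ΔP = 65, V ≈ 5.8 × 65^0.651 ≈ 87.83 kt.
V₂: ΔP = 78, V ≈ 5.8 × 78^0.651 ≈ 98.90 kt.
ΔV over 6 h = 11.07 kt → 24 h equivalent = 11.07 × 24/6 ≈ 44.28 kt.
44 kt ≥ 30 kt ⇒ rapid intensification.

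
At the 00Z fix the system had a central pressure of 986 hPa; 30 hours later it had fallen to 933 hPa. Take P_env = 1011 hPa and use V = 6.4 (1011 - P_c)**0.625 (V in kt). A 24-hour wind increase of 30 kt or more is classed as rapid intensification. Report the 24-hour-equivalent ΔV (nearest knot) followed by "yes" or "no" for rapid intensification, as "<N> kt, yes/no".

V₁: ΔP = 25, V ≈ 6.4 × 25^0.625 ≈ 47.85 kt.
V₂: ΔP = 78, V ≈ 6.4 × 78^0.625 ≈ 97.44 kt.
ΔV over 30 h = 49.59 kt → 24 h equivalent = 49.59 × 24/30 ≈ 39.67 kt.
40 kt ≥ 30 kt ⇒ rapid intensification.

40 kt, yes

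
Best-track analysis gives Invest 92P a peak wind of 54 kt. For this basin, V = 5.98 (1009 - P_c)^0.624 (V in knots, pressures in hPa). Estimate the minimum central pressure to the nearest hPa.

ΔP = (V / 5.98)^(1/0.624) = (54/5.98)^1.603.
54/5.98 = 9.030; 9.030^1.603 ≈ 34.01 hPa.
P_c = 1009 − 34.01 = 974.99 ≈ 975 hPa.

975 hPa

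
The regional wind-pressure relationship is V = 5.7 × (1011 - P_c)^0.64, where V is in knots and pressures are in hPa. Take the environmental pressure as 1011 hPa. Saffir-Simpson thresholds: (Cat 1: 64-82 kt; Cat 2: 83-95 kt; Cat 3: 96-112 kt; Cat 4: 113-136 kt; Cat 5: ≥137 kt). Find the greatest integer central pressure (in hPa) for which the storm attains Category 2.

Category 2 begins at V = 83 kt.
Required ΔP = (83/5.7)^(1/0.64) = 14.561^1.562 ≈ 65.69 hPa.
P_c ≤ 1011 − 65.69 = 945.31, so the highest integer P_c is 945 hPa.

945 hPa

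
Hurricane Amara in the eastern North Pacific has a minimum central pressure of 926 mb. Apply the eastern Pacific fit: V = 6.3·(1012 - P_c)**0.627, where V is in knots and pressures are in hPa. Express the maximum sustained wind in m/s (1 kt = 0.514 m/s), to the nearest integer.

ΔP = 1012 − 926 = 86 mb.
V ≈ 6.3 × 86^0.627 = 6.3 × 16.328 ≈ 102.866 kt.
102.866 × 0.514 ≈ 52.87 m/s → 53 m/s.

53 m/s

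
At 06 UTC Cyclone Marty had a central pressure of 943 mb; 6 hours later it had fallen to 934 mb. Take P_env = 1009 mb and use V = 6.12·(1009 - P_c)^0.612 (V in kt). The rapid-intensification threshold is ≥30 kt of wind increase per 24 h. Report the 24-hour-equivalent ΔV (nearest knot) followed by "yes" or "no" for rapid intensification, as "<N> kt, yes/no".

26 kt, no

V₁: ΔP = 66, V ≈ 6.12 × 66^0.612 ≈ 79.49 kt.
V₂: ΔP = 75, V ≈ 6.12 × 75^0.612 ≈ 85.96 kt.
ΔV over 6 h = 6.47 kt → 24 h equivalent = 6.47 × 24/6 ≈ 25.88 kt.
26 kt < 30 kt ⇒ not rapid intensification.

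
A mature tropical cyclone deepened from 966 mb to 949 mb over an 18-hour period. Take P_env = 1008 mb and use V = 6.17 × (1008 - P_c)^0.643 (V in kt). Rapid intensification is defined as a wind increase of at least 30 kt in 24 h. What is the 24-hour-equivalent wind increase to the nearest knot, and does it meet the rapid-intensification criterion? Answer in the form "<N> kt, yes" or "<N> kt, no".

V₁: ΔP = 42, V ≈ 6.17 × 42^0.643 ≈ 68.24 kt.
V₂: ΔP = 59, V ≈ 6.17 × 59^0.643 ≈ 84.91 kt.
ΔV over 18 h = 16.67 kt → 24 h equivalent = 16.67 × 24/18 ≈ 22.23 kt.
22 kt < 30 kt ⇒ not rapid intensification.

22 kt, no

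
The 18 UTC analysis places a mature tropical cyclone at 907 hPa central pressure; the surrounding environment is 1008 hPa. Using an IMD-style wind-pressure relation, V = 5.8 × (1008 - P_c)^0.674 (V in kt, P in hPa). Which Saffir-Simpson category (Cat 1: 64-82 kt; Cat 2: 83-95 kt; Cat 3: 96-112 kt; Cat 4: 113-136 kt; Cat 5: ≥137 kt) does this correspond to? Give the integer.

ΔP = 1008 − 907 = 101 hPa.
V ≈ 5.8 × 101^0.674 = 5.8 × 22.43 ≈ 130 kt.
130 kt falls in the Category 4 band.

4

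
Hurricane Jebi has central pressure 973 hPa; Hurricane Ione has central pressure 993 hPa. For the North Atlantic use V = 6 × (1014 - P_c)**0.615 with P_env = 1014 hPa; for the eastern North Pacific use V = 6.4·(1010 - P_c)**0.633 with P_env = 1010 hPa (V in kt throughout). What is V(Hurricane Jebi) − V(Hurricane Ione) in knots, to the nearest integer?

Hurricane Jebi: ΔP = 41; V ≈ 6 × 41^0.615 ≈ 58.89 kt.
Hurricane Ione: ΔP = 17; V ≈ 6.4 × 17^0.633 ≈ 38.46 kt.
Difference ≈ 58.89 − 38.46 = 20.43 → 20 kt.

20 kt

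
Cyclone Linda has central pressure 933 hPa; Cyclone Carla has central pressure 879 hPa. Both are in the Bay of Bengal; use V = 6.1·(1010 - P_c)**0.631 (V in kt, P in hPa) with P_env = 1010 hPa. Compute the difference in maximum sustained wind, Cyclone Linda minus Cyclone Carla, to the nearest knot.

Cyclone Linda: ΔP = 77; V ≈ 6.1 × 77^0.631 ≈ 94.56 kt.
Cyclone Carla: ΔP = 131; V ≈ 6.1 × 131^0.631 ≈ 132.23 kt.
Difference ≈ 94.56 − 132.23 = -37.67 → -38 kt.

-38 kt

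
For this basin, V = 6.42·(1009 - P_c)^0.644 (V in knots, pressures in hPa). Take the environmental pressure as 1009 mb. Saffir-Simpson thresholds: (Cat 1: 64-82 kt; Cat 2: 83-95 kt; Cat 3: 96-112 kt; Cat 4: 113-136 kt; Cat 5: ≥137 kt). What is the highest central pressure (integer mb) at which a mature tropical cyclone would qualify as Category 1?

973 mb

Category 1 begins at V = 64 kt.
Required ΔP = (64/6.42)^(1/0.644) = 9.969^1.553 ≈ 35.54 mb.
P_c ≤ 1009 − 35.54 = 973.46, so the highest integer P_c is 973 mb.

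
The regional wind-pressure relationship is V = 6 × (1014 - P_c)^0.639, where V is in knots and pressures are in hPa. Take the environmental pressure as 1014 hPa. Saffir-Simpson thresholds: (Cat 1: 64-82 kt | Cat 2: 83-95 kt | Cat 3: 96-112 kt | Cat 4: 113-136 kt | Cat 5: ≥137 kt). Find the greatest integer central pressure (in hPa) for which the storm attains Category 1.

973 hPa

Category 1 begins at V = 64 kt.
Required ΔP = (64/6)^(1/0.639) = 10.667^1.565 ≈ 40.63 hPa.
P_c ≤ 1014 − 40.63 = 973.37, so the highest integer P_c is 973 hPa.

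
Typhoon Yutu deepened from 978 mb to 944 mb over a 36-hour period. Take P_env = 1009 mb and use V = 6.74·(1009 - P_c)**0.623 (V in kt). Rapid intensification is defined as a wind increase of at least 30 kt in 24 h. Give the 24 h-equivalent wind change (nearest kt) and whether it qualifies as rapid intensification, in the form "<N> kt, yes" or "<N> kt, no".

22 kt, no

V₁: ΔP = 31, V ≈ 6.74 × 31^0.623 ≈ 57.25 kt.
V₂: ΔP = 65, V ≈ 6.74 × 65^0.623 ≈ 90.80 kt.
ΔV over 36 h = 33.55 kt → 24 h equivalent = 33.55 × 24/36 ≈ 22.37 kt.
22 kt < 30 kt ⇒ not rapid intensification.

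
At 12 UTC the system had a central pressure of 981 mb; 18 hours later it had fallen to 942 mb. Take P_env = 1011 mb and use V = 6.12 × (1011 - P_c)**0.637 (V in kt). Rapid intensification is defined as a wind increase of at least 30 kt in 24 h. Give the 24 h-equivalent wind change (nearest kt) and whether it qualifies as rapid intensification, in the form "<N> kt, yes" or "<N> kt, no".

50 kt, yes

V₁: ΔP = 30, V ≈ 6.12 × 30^0.637 ≈ 53.42 kt.
V₂: ΔP = 69, V ≈ 6.12 × 69^0.637 ≈ 90.80 kt.
ΔV over 18 h = 37.38 kt → 24 h equivalent = 37.38 × 24/18 ≈ 49.84 kt.
50 kt ≥ 30 kt ⇒ rapid intensification.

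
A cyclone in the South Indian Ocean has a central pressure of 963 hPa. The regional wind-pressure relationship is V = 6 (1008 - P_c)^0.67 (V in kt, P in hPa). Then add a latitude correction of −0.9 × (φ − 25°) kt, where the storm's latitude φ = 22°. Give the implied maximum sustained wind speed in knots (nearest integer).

80 kt

ΔP = 1008 − 963 = 45 hPa.
45^0.67 ≈ 12.813.
V ≈ 6 × 12.813 ≈ 76.9 kt.
Latitude correction: −0.9 × (22 − 25) = 2.7 kt.
Corrected V ≈ 79.6 kt → 80 kt.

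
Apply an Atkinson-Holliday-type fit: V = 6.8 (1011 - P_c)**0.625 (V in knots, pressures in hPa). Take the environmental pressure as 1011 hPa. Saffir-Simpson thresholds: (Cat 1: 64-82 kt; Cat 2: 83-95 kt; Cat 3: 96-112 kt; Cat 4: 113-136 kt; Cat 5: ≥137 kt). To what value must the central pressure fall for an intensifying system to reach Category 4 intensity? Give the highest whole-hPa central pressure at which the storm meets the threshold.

Category 4 begins at V = 113 kt.
Required ΔP = (113/6.8)^(1/0.625) = 16.618^1.600 ≈ 89.72 hPa.
P_c ≤ 1011 − 89.72 = 921.28, so the highest integer P_c is 921 hPa.

921 hPa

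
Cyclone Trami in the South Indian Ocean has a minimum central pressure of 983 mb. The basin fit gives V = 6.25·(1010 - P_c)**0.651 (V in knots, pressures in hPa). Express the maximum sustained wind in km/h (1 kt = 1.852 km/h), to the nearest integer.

ΔP = 1010 − 983 = 27 mb.
V ≈ 6.25 × 27^0.651 = 6.25 × 8.547 ≈ 53.419 kt.
53.419 × 1.852 ≈ 98.93 km/h → 99 km/h.

99 km/h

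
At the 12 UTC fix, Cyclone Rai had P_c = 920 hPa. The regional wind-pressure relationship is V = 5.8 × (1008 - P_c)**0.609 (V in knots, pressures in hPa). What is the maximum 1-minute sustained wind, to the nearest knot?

89 kt

ΔP = 1008 − 920 = 88 hPa.
88^0.609 ≈ 15.282.
V ≈ 5.8 × 15.282 ≈ 88.6 kt.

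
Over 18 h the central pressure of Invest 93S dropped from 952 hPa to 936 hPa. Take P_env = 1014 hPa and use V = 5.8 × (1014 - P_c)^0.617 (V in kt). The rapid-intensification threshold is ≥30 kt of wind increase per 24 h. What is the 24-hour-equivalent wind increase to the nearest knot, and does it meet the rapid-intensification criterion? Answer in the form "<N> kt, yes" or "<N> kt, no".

15 kt, no

V₁: ΔP = 62, V ≈ 5.8 × 62^0.617 ≈ 74.02 kt.
V₂: ΔP = 78, V ≈ 5.8 × 78^0.617 ≈ 85.28 kt.
ΔV over 18 h = 11.26 kt → 24 h equivalent = 11.26 × 24/18 ≈ 15.01 kt.
15 kt < 30 kt ⇒ not rapid intensification.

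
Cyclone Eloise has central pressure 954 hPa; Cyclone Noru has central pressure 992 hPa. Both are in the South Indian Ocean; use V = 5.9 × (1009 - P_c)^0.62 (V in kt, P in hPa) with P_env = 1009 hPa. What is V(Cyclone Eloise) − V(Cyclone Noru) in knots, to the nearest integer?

37 kt

Cyclone Eloise: ΔP = 55; V ≈ 5.9 × 55^0.62 ≈ 70.77 kt.
Cyclone Noru: ΔP = 17; V ≈ 5.9 × 17^0.62 ≈ 34.18 kt.
Difference ≈ 70.77 − 34.18 = 36.59 → 37 kt.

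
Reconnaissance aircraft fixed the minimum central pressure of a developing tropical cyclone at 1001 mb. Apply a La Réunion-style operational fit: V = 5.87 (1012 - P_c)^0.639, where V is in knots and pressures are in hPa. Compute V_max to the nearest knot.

27 kt

ΔP = 1012 − 1001 = 11 mb.
11^0.639 ≈ 4.629.
V ≈ 5.87 × 4.629 ≈ 27.2 kt.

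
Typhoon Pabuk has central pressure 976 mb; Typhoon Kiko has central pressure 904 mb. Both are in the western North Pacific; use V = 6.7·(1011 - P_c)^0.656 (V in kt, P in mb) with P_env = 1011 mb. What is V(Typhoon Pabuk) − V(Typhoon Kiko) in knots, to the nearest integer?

-75 kt

Typhoon Pabuk: ΔP = 35; V ≈ 6.7 × 35^0.656 ≈ 69.02 kt.
Typhoon Kiko: ΔP = 107; V ≈ 6.7 × 107^0.656 ≈ 143.66 kt.
Difference ≈ 69.02 − 143.66 = -74.64 → -75 kt.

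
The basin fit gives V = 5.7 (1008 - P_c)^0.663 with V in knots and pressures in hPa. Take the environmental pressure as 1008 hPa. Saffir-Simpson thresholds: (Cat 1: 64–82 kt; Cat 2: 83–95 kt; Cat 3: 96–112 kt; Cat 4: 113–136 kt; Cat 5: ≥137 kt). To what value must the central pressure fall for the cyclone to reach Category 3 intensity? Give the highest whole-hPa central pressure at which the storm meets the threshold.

Category 3 begins at V = 96 kt.
Required ΔP = (96/5.7)^(1/0.663) = 16.842^1.508 ≈ 70.76 hPa.
P_c ≤ 1008 − 70.76 = 937.24, so the highest integer P_c is 937 hPa.

937 hPa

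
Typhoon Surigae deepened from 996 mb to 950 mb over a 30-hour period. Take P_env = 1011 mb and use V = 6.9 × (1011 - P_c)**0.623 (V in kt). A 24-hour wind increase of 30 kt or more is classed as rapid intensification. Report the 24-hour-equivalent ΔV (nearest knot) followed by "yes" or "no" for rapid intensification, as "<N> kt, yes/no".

V₁: ΔP = 15, V ≈ 6.9 × 15^0.623 ≈ 37.29 kt.
V₂: ΔP = 61, V ≈ 6.9 × 61^0.623 ≈ 89.35 kt.
ΔV over 30 h = 52.06 kt → 24 h equivalent = 52.06 × 24/30 ≈ 41.65 kt.
42 kt ≥ 30 kt ⇒ rapid intensification.

42 kt, yes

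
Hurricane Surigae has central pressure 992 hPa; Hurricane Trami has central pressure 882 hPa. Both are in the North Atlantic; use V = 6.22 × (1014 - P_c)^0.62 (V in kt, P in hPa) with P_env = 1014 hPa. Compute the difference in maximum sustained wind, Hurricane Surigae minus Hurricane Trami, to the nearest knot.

-86 kt

Hurricane Surigae: ΔP = 22; V ≈ 6.22 × 22^0.62 ≈ 42.28 kt.
Hurricane Trami: ΔP = 132; V ≈ 6.22 × 132^0.62 ≈ 128.39 kt.
Difference ≈ 42.28 − 128.39 = -86.11 → -86 kt.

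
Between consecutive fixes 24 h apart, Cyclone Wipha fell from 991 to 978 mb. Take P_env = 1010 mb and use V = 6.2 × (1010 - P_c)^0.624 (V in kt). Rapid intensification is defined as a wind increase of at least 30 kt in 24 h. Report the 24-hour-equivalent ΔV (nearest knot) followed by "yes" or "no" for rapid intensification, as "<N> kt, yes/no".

V₁: ΔP = 19, V ≈ 6.2 × 19^0.624 ≈ 38.93 kt.
V₂: ΔP = 32, V ≈ 6.2 × 32^0.624 ≈ 53.90 kt.
ΔV over 24 h = 14.97 kt → 24 h equivalent = 14.97 × 24/24 ≈ 14.97 kt.
15 kt < 30 kt ⇒ not rapid intensification.

15 kt, no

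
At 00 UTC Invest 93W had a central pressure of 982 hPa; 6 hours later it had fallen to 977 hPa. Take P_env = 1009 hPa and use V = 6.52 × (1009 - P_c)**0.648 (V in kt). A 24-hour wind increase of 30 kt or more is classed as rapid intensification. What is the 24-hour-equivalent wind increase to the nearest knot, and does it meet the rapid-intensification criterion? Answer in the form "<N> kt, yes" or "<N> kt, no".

26 kt, no

V₁: ΔP = 27, V ≈ 6.52 × 27^0.648 ≈ 55.18 kt.
V₂: ΔP = 32, V ≈ 6.52 × 32^0.648 ≈ 61.60 kt.
ΔV over 6 h = 6.42 kt → 24 h equivalent = 6.42 × 24/6 ≈ 25.68 kt.
26 kt < 30 kt ⇒ not rapid intensification.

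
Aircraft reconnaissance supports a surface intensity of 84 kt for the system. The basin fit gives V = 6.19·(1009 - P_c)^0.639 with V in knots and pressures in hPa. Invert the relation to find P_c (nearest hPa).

ΔP = (V / 6.19)^(1/0.639) = (84/6.19)^1.565.
84/6.19 = 13.570; 13.570^1.565 ≈ 59.22 hPa.
P_c = 1009 − 59.22 = 949.78 ≈ 950 hPa.

950 hPa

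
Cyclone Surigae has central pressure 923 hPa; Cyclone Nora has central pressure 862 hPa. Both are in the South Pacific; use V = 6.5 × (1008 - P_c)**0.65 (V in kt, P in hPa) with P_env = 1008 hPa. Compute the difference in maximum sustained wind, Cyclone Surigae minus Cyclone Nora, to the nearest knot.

Cyclone Surigae: ΔP = 85; V ≈ 6.5 × 85^0.65 ≈ 116.69 kt.
Cyclone Nora: ΔP = 146; V ≈ 6.5 × 146^0.65 ≈ 165.86 kt.
Difference ≈ 116.69 − 165.86 = -49.17 → -49 kt.

-49 kt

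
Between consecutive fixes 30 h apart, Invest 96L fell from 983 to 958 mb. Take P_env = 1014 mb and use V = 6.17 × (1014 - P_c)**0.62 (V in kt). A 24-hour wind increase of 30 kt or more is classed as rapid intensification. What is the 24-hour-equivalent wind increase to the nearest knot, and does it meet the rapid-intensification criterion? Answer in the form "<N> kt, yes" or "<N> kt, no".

18 kt, no

V₁: ΔP = 31, V ≈ 6.17 × 31^0.62 ≈ 51.87 kt.
V₂: ΔP = 56, V ≈ 6.17 × 56^0.62 ≈ 74.84 kt.
ΔV over 30 h = 22.97 kt → 24 h equivalent = 22.97 × 24/30 ≈ 18.38 kt.
18 kt < 30 kt ⇒ not rapid intensification.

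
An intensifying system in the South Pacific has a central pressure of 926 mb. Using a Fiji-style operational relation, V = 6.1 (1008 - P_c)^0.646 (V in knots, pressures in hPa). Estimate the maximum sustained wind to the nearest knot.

105 kt

ΔP = 1008 − 926 = 82 mb.
82^0.646 ≈ 17.232.
V ≈ 6.1 × 17.232 ≈ 105.1 kt.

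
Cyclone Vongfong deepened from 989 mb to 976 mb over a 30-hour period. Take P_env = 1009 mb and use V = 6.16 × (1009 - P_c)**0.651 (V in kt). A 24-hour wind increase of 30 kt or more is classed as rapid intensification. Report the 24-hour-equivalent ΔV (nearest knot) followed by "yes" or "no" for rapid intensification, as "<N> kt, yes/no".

V₁: ΔP = 20, V ≈ 6.16 × 20^0.651 ≈ 43.31 kt.
V₂: ΔP = 33, V ≈ 6.16 × 33^0.651 ≈ 60.00 kt.
ΔV over 30 h = 16.69 kt → 24 h equivalent = 16.69 × 24/30 ≈ 13.35 kt.
13 kt < 30 kt ⇒ not rapid intensification.

13 kt, no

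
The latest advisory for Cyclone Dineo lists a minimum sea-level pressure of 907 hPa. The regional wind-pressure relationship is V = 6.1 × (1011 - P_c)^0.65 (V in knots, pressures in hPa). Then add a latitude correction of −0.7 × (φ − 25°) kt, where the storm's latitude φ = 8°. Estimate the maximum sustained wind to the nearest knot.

ΔP = 1011 − 907 = 104 hPa.
104^0.65 ≈ 20.468.
V ≈ 6.1 × 20.468 ≈ 124.9 kt.
Latitude correction: −0.7 × (8 − 25) = 11.9 kt.
Corrected V ≈ 136.8 kt → 137 kt.

137 kt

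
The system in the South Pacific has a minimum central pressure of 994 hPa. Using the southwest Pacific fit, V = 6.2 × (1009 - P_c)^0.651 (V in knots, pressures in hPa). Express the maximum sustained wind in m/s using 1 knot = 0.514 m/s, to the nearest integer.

19 m/s

ΔP = 1009 − 994 = 15 hPa.
V ≈ 6.2 × 15^0.651 = 6.2 × 5.830 ≈ 36.143 kt.
36.143 × 0.514 ≈ 18.58 m/s → 19 m/s.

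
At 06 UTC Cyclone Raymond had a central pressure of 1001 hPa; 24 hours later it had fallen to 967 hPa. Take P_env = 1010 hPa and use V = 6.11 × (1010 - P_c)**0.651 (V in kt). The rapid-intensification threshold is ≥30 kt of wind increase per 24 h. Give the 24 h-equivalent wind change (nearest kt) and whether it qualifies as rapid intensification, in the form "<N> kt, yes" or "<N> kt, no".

V₁: ΔP = 9, V ≈ 6.11 × 9^0.651 ≈ 25.54 kt.
V₂: ΔP = 43, V ≈ 6.11 × 43^0.651 ≈ 70.70 kt.
ΔV over 24 h = 45.16 kt → 24 h equivalent = 45.16 × 24/24 ≈ 45.16 kt.
45 kt ≥ 30 kt ⇒ rapid intensification.

45 kt, yes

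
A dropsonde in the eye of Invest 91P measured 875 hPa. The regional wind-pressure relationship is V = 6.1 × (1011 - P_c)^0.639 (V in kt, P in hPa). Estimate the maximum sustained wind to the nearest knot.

ΔP = 1011 − 875 = 136 hPa.
136^0.639 ≈ 23.085.
V ≈ 6.1 × 23.085 ≈ 140.8 kt.

141 kt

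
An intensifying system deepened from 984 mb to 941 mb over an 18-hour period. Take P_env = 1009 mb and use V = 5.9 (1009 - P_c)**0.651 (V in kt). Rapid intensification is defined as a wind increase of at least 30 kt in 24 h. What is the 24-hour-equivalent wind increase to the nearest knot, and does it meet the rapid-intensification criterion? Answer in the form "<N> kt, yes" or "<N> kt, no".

59 kt, yes

V₁: ΔP = 25, V ≈ 5.9 × 25^0.651 ≈ 47.96 kt.
V₂: ΔP = 68, V ≈ 5.9 × 68^0.651 ≈ 92.01 kt.
ΔV over 18 h = 44.05 kt → 24 h equivalent = 44.05 × 24/18 ≈ 58.73 kt.
59 kt ≥ 30 kt ⇒ rapid intensification.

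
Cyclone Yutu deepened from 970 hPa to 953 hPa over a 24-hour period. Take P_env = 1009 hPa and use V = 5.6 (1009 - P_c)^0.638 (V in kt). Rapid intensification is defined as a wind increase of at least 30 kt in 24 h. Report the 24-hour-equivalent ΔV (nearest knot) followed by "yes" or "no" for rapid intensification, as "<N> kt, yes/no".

15 kt, no

V₁: ΔP = 39, V ≈ 5.6 × 39^0.638 ≈ 57.98 kt.
V₂: ΔP = 56, V ≈ 5.6 × 56^0.638 ≈ 73.04 kt.
ΔV over 24 h = 15.06 kt → 24 h equivalent = 15.06 × 24/24 ≈ 15.06 kt.
15 kt < 30 kt ⇒ not rapid intensification.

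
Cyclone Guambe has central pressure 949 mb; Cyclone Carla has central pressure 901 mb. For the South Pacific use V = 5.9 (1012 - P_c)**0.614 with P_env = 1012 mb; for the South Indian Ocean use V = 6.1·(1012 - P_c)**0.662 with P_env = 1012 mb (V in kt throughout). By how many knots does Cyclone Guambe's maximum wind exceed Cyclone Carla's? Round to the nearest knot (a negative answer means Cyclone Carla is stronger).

-63 kt

Cyclone Guambe: ΔP = 63; V ≈ 5.9 × 63^0.614 ≈ 75.10 kt.
Cyclone Carla: ΔP = 111; V ≈ 6.1 × 111^0.662 ≈ 137.83 kt.
Difference ≈ 75.10 − 137.83 = -62.73 → -63 kt.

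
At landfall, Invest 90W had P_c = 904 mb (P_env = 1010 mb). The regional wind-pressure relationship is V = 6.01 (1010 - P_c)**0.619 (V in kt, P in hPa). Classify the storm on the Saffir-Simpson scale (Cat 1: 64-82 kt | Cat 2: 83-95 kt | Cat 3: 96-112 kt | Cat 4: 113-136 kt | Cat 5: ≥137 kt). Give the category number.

3

ΔP = 1010 − 904 = 106 mb.
V ≈ 6.01 × 106^0.619 = 6.01 × 17.93 ≈ 108 kt.
108 kt falls in the Category 3 band.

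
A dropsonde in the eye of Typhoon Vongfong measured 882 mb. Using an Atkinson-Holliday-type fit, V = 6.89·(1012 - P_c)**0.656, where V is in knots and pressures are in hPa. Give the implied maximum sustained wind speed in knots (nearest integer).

ΔP = 1012 − 882 = 130 mb.
130^0.656 ≈ 24.364.
V ≈ 6.89 × 24.364 ≈ 167.9 kt.

168 kt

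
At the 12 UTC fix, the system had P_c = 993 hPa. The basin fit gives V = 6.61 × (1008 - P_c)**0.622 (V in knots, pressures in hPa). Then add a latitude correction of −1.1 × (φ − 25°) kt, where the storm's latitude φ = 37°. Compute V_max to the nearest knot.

22 kt

ΔP = 1008 − 993 = 15 hPa.
15^0.622 ≈ 5.389.
V ≈ 6.61 × 5.389 ≈ 35.6 kt.
Latitude correction: −1.1 × (37 − 25) = -13.2 kt.
Corrected V ≈ 22.4 kt → 22 kt.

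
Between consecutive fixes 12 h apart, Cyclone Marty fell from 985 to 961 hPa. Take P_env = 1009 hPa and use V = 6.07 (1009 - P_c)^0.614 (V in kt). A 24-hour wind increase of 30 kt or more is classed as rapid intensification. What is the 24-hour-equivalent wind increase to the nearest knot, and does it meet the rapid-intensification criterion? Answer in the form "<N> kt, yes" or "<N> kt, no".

V₁: ΔP = 24, V ≈ 6.07 × 24^0.614 ≈ 42.72 kt.
V₂: ΔP = 48, V ≈ 6.07 × 48^0.614 ≈ 65.38 kt.
ΔV over 12 h = 22.66 kt → 24 h equivalent = 22.66 × 24/12 ≈ 45.32 kt.
45 kt ≥ 30 kt ⇒ rapid intensification.

45 kt, yes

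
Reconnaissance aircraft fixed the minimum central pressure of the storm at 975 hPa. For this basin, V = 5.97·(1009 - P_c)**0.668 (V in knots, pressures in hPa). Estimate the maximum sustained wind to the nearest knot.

ΔP = 1009 − 975 = 34 hPa.
34^0.668 ≈ 10.545.
V ≈ 5.97 × 10.545 ≈ 63.0 kt.

63 kt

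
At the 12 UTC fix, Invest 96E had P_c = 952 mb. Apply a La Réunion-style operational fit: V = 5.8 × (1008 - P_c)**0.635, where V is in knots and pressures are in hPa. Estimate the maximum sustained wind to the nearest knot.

75 kt

ΔP = 1008 − 952 = 56 mb.
56^0.635 ≈ 12.885.
V ≈ 5.8 × 12.885 ≈ 74.7 kt.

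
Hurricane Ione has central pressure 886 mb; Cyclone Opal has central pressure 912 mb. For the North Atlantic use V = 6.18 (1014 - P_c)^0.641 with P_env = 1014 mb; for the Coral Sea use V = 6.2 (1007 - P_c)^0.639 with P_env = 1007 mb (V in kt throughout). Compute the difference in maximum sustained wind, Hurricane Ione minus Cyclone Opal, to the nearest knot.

Hurricane Ione: ΔP = 128; V ≈ 6.18 × 128^0.641 ≈ 138.58 kt.
Cyclone Opal: ΔP = 95; V ≈ 6.2 × 95^0.639 ≈ 113.80 kt.
Difference ≈ 138.58 − 113.80 = 24.78 → 25 kt.

25 kt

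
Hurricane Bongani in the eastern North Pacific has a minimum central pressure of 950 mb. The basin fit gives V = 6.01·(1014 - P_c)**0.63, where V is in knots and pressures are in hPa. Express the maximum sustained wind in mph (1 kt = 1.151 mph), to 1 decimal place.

ΔP = 1014 − 950 = 64 mb.
V ≈ 6.01 × 64^0.63 = 6.01 × 13.737 ≈ 82.560 kt.
82.560 × 1.151 ≈ 95.03 mph → 95.0 mph.

95.0 mph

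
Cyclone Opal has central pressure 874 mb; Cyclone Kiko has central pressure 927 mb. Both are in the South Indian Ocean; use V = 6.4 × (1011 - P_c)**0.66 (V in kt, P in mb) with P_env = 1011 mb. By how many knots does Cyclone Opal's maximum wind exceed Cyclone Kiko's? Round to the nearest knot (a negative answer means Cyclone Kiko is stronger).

Cyclone Opal: ΔP = 137; V ≈ 6.4 × 137^0.66 ≈ 164.59 kt.
Cyclone Kiko: ΔP = 84; V ≈ 6.4 × 84^0.66 ≈ 119.18 kt.
Difference ≈ 164.59 − 119.18 = 45.41 → 45 kt.

45 kt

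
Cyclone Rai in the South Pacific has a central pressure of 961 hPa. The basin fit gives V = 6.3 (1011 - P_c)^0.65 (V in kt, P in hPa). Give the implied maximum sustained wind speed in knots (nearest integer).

80 kt

ΔP = 1011 − 961 = 50 hPa.
50^0.65 ≈ 12.715.
V ≈ 6.3 × 12.715 ≈ 80.1 kt.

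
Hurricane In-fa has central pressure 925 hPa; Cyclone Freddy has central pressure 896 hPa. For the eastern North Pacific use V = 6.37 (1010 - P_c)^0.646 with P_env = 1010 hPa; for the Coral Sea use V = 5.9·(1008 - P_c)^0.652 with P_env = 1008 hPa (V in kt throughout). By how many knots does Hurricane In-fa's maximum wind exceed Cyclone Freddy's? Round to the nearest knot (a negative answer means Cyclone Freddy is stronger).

-16 kt

Hurricane In-fa: ΔP = 85; V ≈ 6.37 × 85^0.646 ≈ 112.34 kt.
Cyclone Freddy: ΔP = 112; V ≈ 5.9 × 112^0.652 ≈ 127.92 kt.
Difference ≈ 112.34 − 127.92 = -15.58 → -16 kt.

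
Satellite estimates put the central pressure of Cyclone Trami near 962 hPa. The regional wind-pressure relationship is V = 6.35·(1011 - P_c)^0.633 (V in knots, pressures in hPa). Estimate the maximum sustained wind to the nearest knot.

75 kt

ΔP = 1011 − 962 = 49 hPa.
49^0.633 ≈ 11.746.
V ≈ 6.35 × 11.746 ≈ 74.6 kt.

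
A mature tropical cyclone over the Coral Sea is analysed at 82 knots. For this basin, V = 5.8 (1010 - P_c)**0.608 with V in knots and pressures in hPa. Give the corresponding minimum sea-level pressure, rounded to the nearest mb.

ΔP = (V / 5.8)^(1/0.608) = (82/5.8)^1.645.
82/5.8 = 14.138; 14.138^1.645 ≈ 78.00 mb.
P_c = 1010 − 78.00 = 932.00 ≈ 932 mb.

932 mb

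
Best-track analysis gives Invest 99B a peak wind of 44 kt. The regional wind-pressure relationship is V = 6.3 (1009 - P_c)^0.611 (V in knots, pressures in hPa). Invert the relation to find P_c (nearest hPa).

985 hPa

ΔP = (V / 6.3)^(1/0.611) = (44/6.3)^1.637.
44/6.3 = 6.984; 6.984^1.637 ≈ 24.07 hPa.
P_c = 1009 − 24.07 = 984.93 ≈ 985 hPa.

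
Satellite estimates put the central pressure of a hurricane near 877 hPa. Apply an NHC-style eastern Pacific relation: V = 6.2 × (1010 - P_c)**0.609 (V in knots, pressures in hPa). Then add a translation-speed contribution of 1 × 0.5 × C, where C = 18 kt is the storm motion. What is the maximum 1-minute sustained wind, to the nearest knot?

131 kt

ΔP = 1010 − 877 = 133 hPa.
133^0.609 ≈ 19.653.
V ≈ 6.2 × 19.653 ≈ 121.8 kt.
Translation term: 1 × 0.5 × 18 = 9 kt.
Corrected V ≈ 130.8 kt → 131 kt.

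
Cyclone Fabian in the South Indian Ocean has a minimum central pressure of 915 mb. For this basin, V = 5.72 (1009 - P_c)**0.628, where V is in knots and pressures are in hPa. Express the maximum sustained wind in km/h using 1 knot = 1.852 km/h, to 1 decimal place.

183.7 km/h

ΔP = 1009 − 915 = 94 mb.
V ≈ 5.72 × 94^0.628 = 5.72 × 17.343 ≈ 99.202 kt.
99.202 × 1.852 ≈ 183.72 km/h → 183.7 km/h.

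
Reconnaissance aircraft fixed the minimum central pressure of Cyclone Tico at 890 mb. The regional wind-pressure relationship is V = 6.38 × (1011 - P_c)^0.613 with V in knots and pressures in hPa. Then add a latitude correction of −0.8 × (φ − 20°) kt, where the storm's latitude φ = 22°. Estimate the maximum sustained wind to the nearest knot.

ΔP = 1011 − 890 = 121 mb.
121^0.613 ≈ 18.912.
V ≈ 6.38 × 18.912 ≈ 120.7 kt.
Latitude correction: −0.8 × (22 − 20) = -1.6 kt.
Corrected V ≈ 119.1 kt → 119 kt.

119 kt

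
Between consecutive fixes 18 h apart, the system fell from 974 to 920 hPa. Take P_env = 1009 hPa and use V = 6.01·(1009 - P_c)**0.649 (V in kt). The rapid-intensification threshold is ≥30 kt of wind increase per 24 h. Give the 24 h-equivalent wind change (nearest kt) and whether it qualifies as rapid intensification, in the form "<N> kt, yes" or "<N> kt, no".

V₁: ΔP = 35, V ≈ 6.01 × 35^0.649 ≈ 60.39 kt.
V₂: ΔP = 89, V ≈ 6.01 × 89^0.649 ≈ 110.67 kt.
ΔV over 18 h = 50.28 kt → 24 h equivalent = 50.28 × 24/18 ≈ 67.04 kt.
67 kt ≥ 30 kt ⇒ rapid intensification.

67 kt, yes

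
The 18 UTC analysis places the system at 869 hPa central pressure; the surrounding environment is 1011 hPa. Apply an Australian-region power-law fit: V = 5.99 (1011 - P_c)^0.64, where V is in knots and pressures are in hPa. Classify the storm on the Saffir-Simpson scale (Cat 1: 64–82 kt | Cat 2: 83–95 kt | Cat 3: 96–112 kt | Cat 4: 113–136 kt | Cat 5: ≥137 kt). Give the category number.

5

ΔP = 1011 − 869 = 142 hPa.
V ≈ 5.99 × 142^0.64 = 5.99 × 23.85 ≈ 143 kt.
143 kt falls in the Category 5 band.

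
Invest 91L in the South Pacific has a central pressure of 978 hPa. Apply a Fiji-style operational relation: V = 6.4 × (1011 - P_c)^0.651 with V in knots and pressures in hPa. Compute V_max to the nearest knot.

62 kt

ΔP = 1011 − 978 = 33 hPa.
33^0.651 ≈ 9.740.
V ≈ 6.4 × 9.740 ≈ 62.3 kt.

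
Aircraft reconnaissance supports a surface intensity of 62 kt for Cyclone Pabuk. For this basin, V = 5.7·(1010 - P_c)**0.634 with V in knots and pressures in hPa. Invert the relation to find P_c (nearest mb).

ΔP = (V / 5.7)^(1/0.634) = (62/5.7)^1.577.
62/5.7 = 10.877; 10.877^1.577 ≈ 43.14 mb.
P_c = 1010 − 43.14 = 966.86 ≈ 967 mb.

967 mb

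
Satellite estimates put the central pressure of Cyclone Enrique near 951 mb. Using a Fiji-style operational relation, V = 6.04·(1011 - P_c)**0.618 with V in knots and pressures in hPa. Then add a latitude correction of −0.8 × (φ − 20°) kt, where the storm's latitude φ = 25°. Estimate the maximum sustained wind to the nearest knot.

ΔP = 1011 − 951 = 60 mb.
60^0.618 ≈ 12.557.
V ≈ 6.04 × 12.557 ≈ 75.8 kt.
Latitude correction: −0.8 × (25 − 20) = -4 kt.
Corrected V ≈ 71.8 kt → 72 kt.

72 kt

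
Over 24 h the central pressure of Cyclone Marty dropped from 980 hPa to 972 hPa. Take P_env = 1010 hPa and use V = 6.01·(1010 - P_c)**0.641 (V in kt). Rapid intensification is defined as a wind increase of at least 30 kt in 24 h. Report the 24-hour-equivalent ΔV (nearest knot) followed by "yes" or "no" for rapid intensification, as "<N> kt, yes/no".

V₁: ΔP = 30, V ≈ 6.01 × 30^0.641 ≈ 53.18 kt.
V₂: ΔP = 38, V ≈ 6.01 × 38^0.641 ≈ 61.88 kt.
ΔV over 24 h = 8.70 kt → 24 h equivalent = 8.70 × 24/24 ≈ 8.70 kt.
9 kt < 30 kt ⇒ not rapid intensification.

9 kt, no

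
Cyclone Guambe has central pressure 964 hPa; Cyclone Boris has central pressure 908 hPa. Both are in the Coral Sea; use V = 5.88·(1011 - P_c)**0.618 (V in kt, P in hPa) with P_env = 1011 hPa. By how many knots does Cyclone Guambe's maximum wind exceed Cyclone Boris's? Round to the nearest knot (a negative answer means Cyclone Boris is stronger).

-40 kt

Cyclone Guambe: ΔP = 47; V ≈ 5.88 × 47^0.618 ≈ 63.49 kt.
Cyclone Boris: ΔP = 103; V ≈ 5.88 × 103^0.618 ≈ 103.11 kt.
Difference ≈ 63.49 − 103.11 = -39.62 → -40 kt.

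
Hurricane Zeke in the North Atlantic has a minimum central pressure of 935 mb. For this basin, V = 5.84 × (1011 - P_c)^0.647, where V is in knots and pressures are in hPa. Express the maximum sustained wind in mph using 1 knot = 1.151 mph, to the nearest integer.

111 mph

ΔP = 1011 − 935 = 76 mb.
V ≈ 5.84 × 76^0.647 = 5.84 × 16.477 ≈ 96.228 kt.
96.228 × 1.151 ≈ 110.76 mph → 111 mph.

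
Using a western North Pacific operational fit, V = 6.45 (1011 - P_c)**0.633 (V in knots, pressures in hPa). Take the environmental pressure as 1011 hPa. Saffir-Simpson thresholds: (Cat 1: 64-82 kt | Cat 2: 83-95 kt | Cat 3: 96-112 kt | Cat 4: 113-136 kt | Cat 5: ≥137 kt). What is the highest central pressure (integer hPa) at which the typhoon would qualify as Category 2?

954 hPa

Category 2 begins at V = 83 kt.
Required ΔP = (83/6.45)^(1/0.633) = 12.868^1.580 ≈ 56.60 hPa.
P_c ≤ 1011 − 56.60 = 954.40, so the highest integer P_c is 954 hPa.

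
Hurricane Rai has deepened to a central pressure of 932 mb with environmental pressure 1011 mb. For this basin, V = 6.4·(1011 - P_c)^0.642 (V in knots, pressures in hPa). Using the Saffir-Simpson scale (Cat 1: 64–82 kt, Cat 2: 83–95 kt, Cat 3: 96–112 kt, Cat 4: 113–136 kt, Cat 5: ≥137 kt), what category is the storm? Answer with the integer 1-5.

3

ΔP = 1011 − 932 = 79 mb.
V ≈ 6.4 × 79^0.642 = 6.4 × 16.53 ≈ 106 kt.
106 kt falls in the Category 3 band.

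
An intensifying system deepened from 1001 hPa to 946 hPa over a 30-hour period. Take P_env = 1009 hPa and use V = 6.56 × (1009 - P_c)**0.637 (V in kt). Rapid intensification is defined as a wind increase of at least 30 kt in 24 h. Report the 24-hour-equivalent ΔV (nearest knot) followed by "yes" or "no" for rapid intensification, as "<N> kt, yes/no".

V₁: ΔP = 8, V ≈ 6.56 × 8^0.637 ≈ 24.67 kt.
V₂: ΔP = 63, V ≈ 6.56 × 63^0.637 ≈ 91.85 kt.
ΔV over 30 h = 67.18 kt → 24 h equivalent = 67.18 × 24/30 ≈ 53.74 kt.
54 kt ≥ 30 kt ⇒ rapid intensification.

54 kt, yes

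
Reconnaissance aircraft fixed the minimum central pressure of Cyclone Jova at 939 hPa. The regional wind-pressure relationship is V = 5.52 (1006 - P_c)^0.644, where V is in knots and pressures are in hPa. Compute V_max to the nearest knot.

ΔP = 1006 − 939 = 67 hPa.
67^0.644 ≈ 14.997.
V ≈ 5.52 × 14.997 ≈ 82.8 kt.

83 kt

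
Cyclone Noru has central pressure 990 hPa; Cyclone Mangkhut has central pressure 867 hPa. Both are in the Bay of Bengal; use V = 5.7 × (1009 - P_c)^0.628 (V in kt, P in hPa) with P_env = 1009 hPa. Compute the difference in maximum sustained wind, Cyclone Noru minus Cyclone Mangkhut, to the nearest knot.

-92 kt

Cyclone Noru: ΔP = 19; V ≈ 5.7 × 19^0.628 ≈ 36.22 kt.
Cyclone Mangkhut: ΔP = 142; V ≈ 5.7 × 142^0.628 ≈ 128.09 kt.
Difference ≈ 36.22 − 128.09 = -91.87 → -92 kt.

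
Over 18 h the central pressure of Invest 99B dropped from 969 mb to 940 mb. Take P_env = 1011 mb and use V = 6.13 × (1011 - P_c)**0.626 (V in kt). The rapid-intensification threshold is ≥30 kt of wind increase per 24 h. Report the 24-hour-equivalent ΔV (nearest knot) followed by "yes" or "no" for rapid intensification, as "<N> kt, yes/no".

V₁: ΔP = 42, V ≈ 6.13 × 42^0.626 ≈ 63.62 kt.
V₂: ΔP = 71, V ≈ 6.13 × 71^0.626 ≈ 88.38 kt.
ΔV over 18 h = 24.76 kt → 24 h equivalent = 24.76 × 24/18 ≈ 33.01 kt.
33 kt ≥ 30 kt ⇒ rapid intensification.

33 kt, yes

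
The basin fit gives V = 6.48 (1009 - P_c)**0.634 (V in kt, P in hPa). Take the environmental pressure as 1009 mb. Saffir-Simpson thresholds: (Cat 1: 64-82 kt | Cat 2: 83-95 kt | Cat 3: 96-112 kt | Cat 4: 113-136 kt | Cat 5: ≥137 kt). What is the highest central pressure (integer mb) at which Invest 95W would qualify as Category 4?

Category 4 begins at V = 113 kt.
Required ΔP = (113/6.48)^(1/0.634) = 17.438^1.577 ≈ 90.83 mb.
P_c ≤ 1009 − 90.83 = 918.17, so the highest integer P_c is 918 mb.

918 mb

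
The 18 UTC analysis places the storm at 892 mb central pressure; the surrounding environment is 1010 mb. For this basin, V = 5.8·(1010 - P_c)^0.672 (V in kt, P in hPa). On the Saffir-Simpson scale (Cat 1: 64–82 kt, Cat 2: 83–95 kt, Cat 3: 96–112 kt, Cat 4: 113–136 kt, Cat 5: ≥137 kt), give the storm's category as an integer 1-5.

ΔP = 1010 − 892 = 118 mb.
V ≈ 5.8 × 118^0.672 = 5.8 × 24.68 ≈ 143 kt.
143 kt falls in the Category 5 band.

5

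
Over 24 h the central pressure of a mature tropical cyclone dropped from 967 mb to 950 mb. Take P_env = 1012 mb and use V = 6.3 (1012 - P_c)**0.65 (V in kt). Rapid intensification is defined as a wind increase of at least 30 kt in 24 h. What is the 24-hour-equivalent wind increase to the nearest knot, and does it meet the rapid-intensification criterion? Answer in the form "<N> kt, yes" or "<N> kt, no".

V₁: ΔP = 45, V ≈ 6.3 × 45^0.65 ≈ 74.80 kt.
V₂: ΔP = 62, V ≈ 6.3 × 62^0.65 ≈ 92.13 kt.
ΔV over 24 h = 17.33 kt → 24 h equivalent = 17.33 × 24/24 ≈ 17.33 kt.
17 kt < 30 kt ⇒ not rapid intensification.

17 kt, no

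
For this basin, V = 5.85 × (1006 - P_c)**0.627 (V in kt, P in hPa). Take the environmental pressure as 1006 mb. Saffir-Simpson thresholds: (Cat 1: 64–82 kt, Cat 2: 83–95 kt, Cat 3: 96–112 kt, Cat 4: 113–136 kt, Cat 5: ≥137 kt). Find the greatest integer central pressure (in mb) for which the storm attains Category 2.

937 mb

Category 2 begins at V = 83 kt.
Required ΔP = (83/5.85)^(1/0.627) = 14.188^1.595 ≈ 68.74 mb.
P_c ≤ 1006 − 68.74 = 937.26, so the highest integer P_c is 937 mb.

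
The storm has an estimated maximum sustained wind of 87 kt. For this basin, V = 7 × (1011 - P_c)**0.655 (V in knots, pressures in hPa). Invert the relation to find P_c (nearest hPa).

964 hPa

ΔP = (V / 7)^(1/0.655) = (87/7)^1.527.
87/7 = 12.429; 12.429^1.527 ≈ 46.87 hPa.
P_c = 1011 − 46.87 = 964.13 ≈ 964 hPa.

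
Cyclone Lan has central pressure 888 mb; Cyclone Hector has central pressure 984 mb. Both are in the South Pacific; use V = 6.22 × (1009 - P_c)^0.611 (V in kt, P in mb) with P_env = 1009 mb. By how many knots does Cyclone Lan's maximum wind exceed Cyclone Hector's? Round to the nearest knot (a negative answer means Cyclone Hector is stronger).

Cyclone Lan: ΔP = 121; V ≈ 6.22 × 121^0.611 ≈ 116.51 kt.
Cyclone Hector: ΔP = 25; V ≈ 6.22 × 25^0.611 ≈ 44.46 kt.
Difference ≈ 116.51 − 44.46 = 72.05 → 72 kt.

72 kt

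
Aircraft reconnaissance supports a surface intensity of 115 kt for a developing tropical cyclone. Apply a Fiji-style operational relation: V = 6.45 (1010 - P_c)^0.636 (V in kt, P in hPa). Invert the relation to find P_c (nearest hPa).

ΔP = (V / 6.45)^(1/0.636) = (115/6.45)^1.572.
115/6.45 = 17.829; 17.829^1.572 ≈ 92.73 hPa.
P_c = 1010 − 92.73 = 917.27 ≈ 917 hPa.

917 hPa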